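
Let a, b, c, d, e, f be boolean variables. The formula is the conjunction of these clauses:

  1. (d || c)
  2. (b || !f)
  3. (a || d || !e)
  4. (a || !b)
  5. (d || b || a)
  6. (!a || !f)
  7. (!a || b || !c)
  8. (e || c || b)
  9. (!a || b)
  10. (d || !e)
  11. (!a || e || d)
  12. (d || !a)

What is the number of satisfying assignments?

7

Satisfying assignments:
  a=F b=F c=F d=T e=T f=F
  a=F b=F c=T d=T e=F f=F
  a=F b=F c=T d=T e=T f=F
  a=T b=T c=F d=T e=F f=F
  a=T b=T c=F d=T e=T f=F
  a=T b=T c=T d=T e=F f=F
  a=T b=T c=T d=T e=T f=F
Count: 7.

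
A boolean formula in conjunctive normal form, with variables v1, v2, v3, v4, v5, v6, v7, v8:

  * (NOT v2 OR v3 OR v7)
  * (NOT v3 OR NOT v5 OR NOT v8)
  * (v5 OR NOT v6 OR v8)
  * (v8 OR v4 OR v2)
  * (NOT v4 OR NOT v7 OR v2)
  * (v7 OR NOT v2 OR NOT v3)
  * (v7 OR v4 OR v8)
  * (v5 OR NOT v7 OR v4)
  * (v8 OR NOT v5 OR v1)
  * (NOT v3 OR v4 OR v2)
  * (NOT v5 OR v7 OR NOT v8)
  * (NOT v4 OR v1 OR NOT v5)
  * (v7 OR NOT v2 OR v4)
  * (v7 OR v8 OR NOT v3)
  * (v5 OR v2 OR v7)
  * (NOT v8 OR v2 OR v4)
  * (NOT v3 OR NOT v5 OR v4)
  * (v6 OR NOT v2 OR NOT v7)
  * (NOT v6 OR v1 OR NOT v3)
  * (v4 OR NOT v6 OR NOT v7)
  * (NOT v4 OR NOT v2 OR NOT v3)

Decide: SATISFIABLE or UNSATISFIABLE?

Pure literal: v1 appears only positively; assign v1 = True.
Branch on v2: take v2 = False.
For the remaining variables, v3 = False, v4 = True, v5 = True, v6 = True, v7 = False, v8 = False works.
Every clause has at least one true literal under this assignment.
So v1=1, v2=0, v3=0, v4=1, v5=1, v6=1, v7=0, v8=0 is a satisfying assignment.

SATISFIABLE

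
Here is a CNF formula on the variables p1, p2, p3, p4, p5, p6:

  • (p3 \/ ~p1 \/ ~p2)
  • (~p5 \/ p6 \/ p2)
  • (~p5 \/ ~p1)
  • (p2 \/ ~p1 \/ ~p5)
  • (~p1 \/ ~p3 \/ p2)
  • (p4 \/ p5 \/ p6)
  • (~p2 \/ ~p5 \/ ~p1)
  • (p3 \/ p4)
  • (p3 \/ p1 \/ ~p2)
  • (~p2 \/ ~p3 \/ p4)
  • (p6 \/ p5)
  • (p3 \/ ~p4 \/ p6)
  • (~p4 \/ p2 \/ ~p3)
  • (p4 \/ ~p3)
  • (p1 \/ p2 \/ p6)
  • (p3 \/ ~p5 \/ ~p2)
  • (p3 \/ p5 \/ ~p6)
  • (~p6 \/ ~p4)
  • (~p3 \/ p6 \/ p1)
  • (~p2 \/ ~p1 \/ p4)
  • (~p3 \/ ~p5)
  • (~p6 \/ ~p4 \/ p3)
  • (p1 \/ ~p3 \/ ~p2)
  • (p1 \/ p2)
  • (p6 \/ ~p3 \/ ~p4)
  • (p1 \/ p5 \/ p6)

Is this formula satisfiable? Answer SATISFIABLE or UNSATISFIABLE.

UNSATISFIABLE

p3 = True:
  propagation gives p4=True, p2=True, p6=False; an empty clause results — contradiction.
p3 = False:
  propagation gives p4=True, p6=True; an empty clause results — contradiction.
Every branch closes, so no satisfying assignment exists.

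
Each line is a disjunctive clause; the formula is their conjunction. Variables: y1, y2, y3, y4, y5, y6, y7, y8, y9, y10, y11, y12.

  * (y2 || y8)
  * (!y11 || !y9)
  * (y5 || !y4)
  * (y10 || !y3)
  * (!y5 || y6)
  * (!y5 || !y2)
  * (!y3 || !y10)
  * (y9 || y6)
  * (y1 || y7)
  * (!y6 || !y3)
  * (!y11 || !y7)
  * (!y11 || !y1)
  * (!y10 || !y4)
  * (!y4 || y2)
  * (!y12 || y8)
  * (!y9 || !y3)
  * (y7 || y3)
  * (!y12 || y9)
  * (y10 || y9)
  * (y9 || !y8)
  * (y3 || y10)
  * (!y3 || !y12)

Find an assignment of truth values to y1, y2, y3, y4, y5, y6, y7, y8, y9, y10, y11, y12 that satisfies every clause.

y1 = True  y2 = True  y3 = False  y4 = False  y5 = False  y6 = False  y7 = True  y8 = False  y9 = True  y10 = True  y11 = False  y12 = False

Check each clause:
  1. (y2 || y8) — y2 is true.
  2. (!y11 || !y9) — !y11 is true.
  3. (!y4 || y5) — !y4 is true.
  4. (y10 || !y3) — y10 is true.
  5. (!y5 || y6) — !y5 is true.
  6. (!y2 || !y5) — !y5 is true.
  7. (!y3 || !y10) — !y3 is true.
  8. (y6 || y9) — y9 is true.
  9. (y7 || y1) — y1 is true.
  10. (!y6 || !y3) — !y6 is true.
  11. (!y7 || !y11) — !y11 is true.
  12. (!y11 || !y1) — !y11 is true.
  13. (!y4 || !y10) — !y4 is true.
  14. (y2 || !y4) — y2 is true.
  15. (y8 || !y12) — !y12 is true.
  16. (!y3 || !y9) — !y3 is true.
  17. (y3 || y7) — y7 is true.
  18. (y9 || !y12) — y9 is true.
  19. (y10 || y9) — y9 is true.
  20. (!y8 || y9) — !y8 is true.
  21. (y10 || y3) — y10 is true.
  22. (!y12 || !y3) — !y12 is true.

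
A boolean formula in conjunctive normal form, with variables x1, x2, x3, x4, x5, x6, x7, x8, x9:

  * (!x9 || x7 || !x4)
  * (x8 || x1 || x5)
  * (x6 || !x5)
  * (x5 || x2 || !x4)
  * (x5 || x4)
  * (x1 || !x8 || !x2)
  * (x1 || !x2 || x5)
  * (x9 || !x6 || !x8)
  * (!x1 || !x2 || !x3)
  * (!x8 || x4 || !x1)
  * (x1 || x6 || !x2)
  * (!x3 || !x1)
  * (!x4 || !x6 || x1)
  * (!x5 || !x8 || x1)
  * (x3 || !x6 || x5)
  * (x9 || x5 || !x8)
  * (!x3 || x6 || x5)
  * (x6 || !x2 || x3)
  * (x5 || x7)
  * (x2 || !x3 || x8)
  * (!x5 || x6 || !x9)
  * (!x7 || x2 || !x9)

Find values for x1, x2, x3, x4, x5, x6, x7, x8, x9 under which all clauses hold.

x1 = 1, x2 = 1, x3 = 0, x4 = 1, x5 = 1, x6 = 1, x7 = 1, x8 = 0, x9 = 0

Set x1 = True and propagate.
  then x3 is forced to False.
For the remaining variables, x2 = True, x4 = True, x5 = True, x6 = True, x7 = True, x8 = False, x9 = False works.
Check each clause:
  1. (x7 || !x9 || !x4) — x7 is true.
  2. (x8 || x5 || x1) — x1 is true.
  3. (x6 || !x5) — x6 is true.
  4. (x5 || x2 || !x4) — x2 is true.
  5. (x4 || x5) — x4 is true.
  6. (!x2 || x1 || !x8) — !x8 is true.
  7. (!x2 || x5 || x1) — x1 is true.
  8. (x9 || !x6 || !x8) — !x8 is true.
  9. (!x2 || !x3 || !x1) — !x3 is true.
  10. (x4 || !x1 || !x8) — !x8 is true.
  11. (x1 || x6 || !x2) — x1 is true.
  12. (!x1 || !x3) — !x3 is true.
  13. (!x6 || !x4 || x1) — x1 is true.
  14. (!x8 || !x5 || x1) — !x8 is true.
  15. (!x6 || x5 || x3) — x5 is true.
  16. (x9 || !x8 || x5) — !x8 is true.
  17. (x6 || !x3 || x5) — x5 is true.
  18. (x6 || x3 || !x2) — x6 is true.
  19. (x7 || x5) — x5 is true.
  20. (x8 || x2 || !x3) — x2 is true.
  21. (!x5 || !x9 || x6) — x6 is true.
  22. (x2 || !x9 || !x7) — x2 is true.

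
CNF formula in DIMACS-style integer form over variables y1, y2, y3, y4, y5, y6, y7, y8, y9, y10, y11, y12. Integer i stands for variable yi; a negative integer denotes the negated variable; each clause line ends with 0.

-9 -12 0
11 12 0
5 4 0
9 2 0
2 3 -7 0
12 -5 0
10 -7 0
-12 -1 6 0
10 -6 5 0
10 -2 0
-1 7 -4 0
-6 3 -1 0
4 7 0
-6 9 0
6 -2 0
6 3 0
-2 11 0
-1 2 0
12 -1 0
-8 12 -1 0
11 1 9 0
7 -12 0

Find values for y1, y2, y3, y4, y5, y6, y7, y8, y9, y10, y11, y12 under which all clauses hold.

y1 = False, y2 = True, y3 = False, y4 = True, y5 = False, y6 = True, y7 = True, y8 = False, y9 = True, y10 = True, y11 = True, y12 = False

Check each clause:
  1. {¬y9, ¬y12} — ¬y12 is true.
  2. {y12, y11} — y11 is true.
  3. {y4, y5} — y4 is true.
  4. {y2, y9} — y9 is true.
  5. {¬y7, y2, y3} — y2 is true.
  6. {y12, ¬y5} — ¬y5 is true.
  7. {¬y7, y10} — y10 is true.
  8. {¬y12, ¬y1, y6} — ¬y12 is true.
  9. {y10, y5, ¬y6} — y10 is true.
  10. {y10, ¬y2} — y10 is true.
  11. {¬y4, y7, ¬y1} — ¬y1 is true.
  12. {¬y6, y3, ¬y1} — ¬y1 is true.
  13. {y4, y7} — y4 is true.
  14. {¬y6, y9} — y9 is true.
  15. {y6, ¬y2} — y6 is true.
  16. {y6, y3} — y6 is true.
  17. {y11, ¬y2} — y11 is true.
  18. {y2, ¬y1} — y2 is true.
  19. {¬y1, y12} — ¬y1 is true.
  20. {¬y8, y12, ¬y1} — ¬y8 is true.
  21. {y9, y1, y11} — y9 is true.
  22. {y7, ¬y12} — ¬y12 is true.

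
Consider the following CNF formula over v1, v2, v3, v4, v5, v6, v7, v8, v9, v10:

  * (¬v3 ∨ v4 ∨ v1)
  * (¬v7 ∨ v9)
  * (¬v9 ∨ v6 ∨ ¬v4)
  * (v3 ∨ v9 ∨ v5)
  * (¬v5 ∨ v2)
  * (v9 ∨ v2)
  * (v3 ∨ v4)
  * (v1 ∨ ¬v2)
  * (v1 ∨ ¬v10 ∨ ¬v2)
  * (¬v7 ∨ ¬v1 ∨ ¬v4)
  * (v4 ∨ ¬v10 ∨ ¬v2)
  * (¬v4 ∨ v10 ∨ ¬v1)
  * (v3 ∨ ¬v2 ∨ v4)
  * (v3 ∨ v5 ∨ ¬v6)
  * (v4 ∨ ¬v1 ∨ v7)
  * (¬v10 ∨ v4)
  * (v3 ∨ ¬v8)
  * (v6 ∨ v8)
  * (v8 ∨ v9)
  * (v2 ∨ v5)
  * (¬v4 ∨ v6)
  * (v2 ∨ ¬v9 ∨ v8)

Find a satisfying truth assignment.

v1 = T, v2 = T, v3 = T, v4 = T, v5 = T, v6 = T, v7 = F, v8 = F, v9 = T, v10 = T

Check each clause:
  1. (v1 ∨ ¬v3 ∨ v4) — v1 is true.
  2. (¬v7 ∨ v9) — v9 is true.
  3. (¬v4 ∨ ¬v9 ∨ v6) — v6 is true.
  4. (v3 ∨ v5 ∨ v9) — v9 is true.
  5. (v2 ∨ ¬v5) — v2 is true.
  6. (v9 ∨ v2) — v9 is true.
  7. (v3 ∨ v4) — v3 is true.
  8. (¬v2 ∨ v1) — v1 is true.
  9. (¬v10 ∨ v1 ∨ ¬v2) — v1 is true.
  10. (¬v1 ∨ ¬v7 ∨ ¬v4) — ¬v7 is true.
  11. (¬v10 ∨ v4 ∨ ¬v2) — v4 is true.
  12. (¬v1 ∨ ¬v4 ∨ v10) — v10 is true.
  13. (¬v2 ∨ v3 ∨ v4) — v3 is true.
  14. (v3 ∨ ¬v6 ∨ v5) — v3 is true.
  15. (v4 ∨ v7 ∨ ¬v1) — v4 is true.
  16. (¬v10 ∨ v4) — v4 is true.
  17. (v3 ∨ ¬v8) — ¬v8 is true.
  18. (v8 ∨ v6) — v6 is true.
  19. (v8 ∨ v9) — v9 is true.
  20. (v5 ∨ v2) — v2 is true.
  21. (¬v4 ∨ v6) — v6 is true.
  22. (v8 ∨ ¬v9 ∨ v2) — v2 is true.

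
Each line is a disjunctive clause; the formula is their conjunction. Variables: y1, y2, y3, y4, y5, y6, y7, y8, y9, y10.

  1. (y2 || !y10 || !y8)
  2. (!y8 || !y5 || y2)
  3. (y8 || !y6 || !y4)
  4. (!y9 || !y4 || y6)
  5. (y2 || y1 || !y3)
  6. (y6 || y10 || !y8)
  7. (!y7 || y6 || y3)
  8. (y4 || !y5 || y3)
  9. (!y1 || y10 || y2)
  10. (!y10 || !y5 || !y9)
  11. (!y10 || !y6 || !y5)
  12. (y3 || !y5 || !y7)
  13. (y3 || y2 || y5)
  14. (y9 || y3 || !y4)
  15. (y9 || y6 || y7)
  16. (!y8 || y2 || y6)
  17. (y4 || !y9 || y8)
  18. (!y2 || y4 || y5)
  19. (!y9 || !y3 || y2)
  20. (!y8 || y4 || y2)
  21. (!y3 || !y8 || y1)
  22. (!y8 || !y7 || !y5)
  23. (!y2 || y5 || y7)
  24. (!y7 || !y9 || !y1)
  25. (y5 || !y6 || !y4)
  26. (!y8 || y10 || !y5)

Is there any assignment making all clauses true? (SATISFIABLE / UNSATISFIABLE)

SATISFIABLE

Set y1 = False and propagate.
Set y2 = True and propagate.
Set y3 = True and propagate.
  then y8 is forced to False.
The remaining clauses are satisfied by y4 = True, y5 = False, y6 = False, y7 = True, y9 = False, y10 = True.
Every clause has at least one true literal under this assignment.
So y1=F, y2=T, y3=T, y4=T, y5=F, y6=F, y7=T, y8=F, y9=F, y10=T is a satisfying assignment.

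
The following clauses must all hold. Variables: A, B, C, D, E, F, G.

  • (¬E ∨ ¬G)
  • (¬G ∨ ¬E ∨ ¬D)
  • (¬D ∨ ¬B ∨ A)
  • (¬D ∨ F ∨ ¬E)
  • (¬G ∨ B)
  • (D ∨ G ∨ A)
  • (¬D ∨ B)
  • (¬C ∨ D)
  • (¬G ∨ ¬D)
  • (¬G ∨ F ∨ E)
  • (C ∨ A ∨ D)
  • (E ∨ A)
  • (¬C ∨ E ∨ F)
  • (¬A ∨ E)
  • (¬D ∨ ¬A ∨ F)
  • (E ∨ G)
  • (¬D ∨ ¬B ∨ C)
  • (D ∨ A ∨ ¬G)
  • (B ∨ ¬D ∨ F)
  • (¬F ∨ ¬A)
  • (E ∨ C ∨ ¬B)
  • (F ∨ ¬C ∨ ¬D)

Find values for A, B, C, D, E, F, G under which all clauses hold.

A=True, B=True, C=False, D=False, E=True, F=False, G=False

Check each clause:
  1. (¬E ∨ ¬G) — ¬G is true.
  2. (¬G ∨ ¬D ∨ ¬E) — ¬G is true.
  3. (A ∨ ¬D ∨ ¬B) — A is true.
  4. (¬E ∨ ¬D ∨ F) — ¬D is true.
  5. (B ∨ ¬G) — ¬G is true.
  6. (G ∨ D ∨ A) — A is true.
  7. (¬D ∨ B) — B is true.
  8. (D ∨ ¬C) — ¬C is true.
  9. (¬D ∨ ¬G) — ¬G is true.
  10. (E ∨ ¬G ∨ F) — ¬G is true.
  11. (D ∨ A ∨ C) — A is true.
  12. (A ∨ E) — A is true.
  13. (E ∨ F ∨ ¬C) — E is true.
  14. (¬A ∨ E) — E is true.
  15. (¬A ∨ ¬D ∨ F) — ¬D is true.
  16. (G ∨ E) — E is true.
  17. (C ∨ ¬D ∨ ¬B) — ¬D is true.
  18. (A ∨ ¬G ∨ D) — A is true.
  19. (B ∨ ¬D ∨ F) — B is true.
  20. (¬A ∨ ¬F) — ¬F is true.
  21. (E ∨ C ∨ ¬B) — E is true.
  22. (¬D ∨ F ∨ ¬C) — ¬D is true.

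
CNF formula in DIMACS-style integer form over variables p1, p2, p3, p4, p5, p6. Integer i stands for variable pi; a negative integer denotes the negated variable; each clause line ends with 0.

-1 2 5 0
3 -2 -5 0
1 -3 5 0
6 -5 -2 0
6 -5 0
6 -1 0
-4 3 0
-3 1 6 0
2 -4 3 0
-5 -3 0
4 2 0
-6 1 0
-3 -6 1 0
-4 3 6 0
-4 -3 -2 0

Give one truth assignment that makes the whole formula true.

Set p1 = True and propagate.
  then p6 is forced to True.
Try p2 = True.
For the remaining variables, p3 = True, p4 = False, p5 = False works.
Every clause has at least one true literal under this assignment.

p1 = T, p2 = T, p3 = T, p4 = F, p5 = F, p6 = T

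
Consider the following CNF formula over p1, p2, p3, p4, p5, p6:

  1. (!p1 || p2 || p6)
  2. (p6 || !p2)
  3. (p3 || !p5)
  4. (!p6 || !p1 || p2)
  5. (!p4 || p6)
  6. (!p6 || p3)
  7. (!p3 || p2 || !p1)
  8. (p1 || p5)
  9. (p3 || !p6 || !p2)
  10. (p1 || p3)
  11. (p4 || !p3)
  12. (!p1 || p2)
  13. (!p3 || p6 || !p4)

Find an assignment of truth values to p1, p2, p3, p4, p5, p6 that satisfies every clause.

p1=False, p2=False, p3=True, p4=True, p5=True, p6=True

Try p1 = False.
  then p5 is forced to True.
  then p3 is forced to True.
  then p4 is forced to True.
  then p6 is forced to True.
p2 is now unconstrained; take p2 = False.
Check each clause:
  1. (p6 || !p1 || p2) — p6 is true.
  2. (p6 || !p2) — !p2 is true.
  3. (!p5 || p3) — p3 is true.
  4. (p2 || !p1 || !p6) — !p1 is true.
  5. (p6 || !p4) — p6 is true.
  6. (!p6 || p3) — p3 is true.
  7. (p2 || !p3 || !p1) — !p1 is true.
  8. (p5 || p1) — p5 is true.
  9. (!p2 || p3 || !p6) — p3 is true.
  10. (p3 || p1) — p3 is true.
  11. (!p3 || p4) — p4 is true.
  12. (!p1 || p2) — !p1 is true.
  13. (p6 || !p4 || !p3) — p6 is true.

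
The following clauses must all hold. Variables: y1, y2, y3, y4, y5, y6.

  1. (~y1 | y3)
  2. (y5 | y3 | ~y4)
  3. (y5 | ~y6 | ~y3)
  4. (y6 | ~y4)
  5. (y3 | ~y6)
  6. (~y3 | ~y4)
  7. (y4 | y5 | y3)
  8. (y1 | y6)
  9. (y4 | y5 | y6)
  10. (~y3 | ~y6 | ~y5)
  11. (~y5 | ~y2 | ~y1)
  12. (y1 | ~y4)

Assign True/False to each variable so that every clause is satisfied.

y1=1, y2=0, y3=1, y4=0, y5=1, y6=0

Pure literal: y2 appears only negated; assign y2 = False.
Branch on y1: take y1 = True.
  then y3 is forced to True.
  then y4 is forced to False.
For the remaining variables, y5 = True, y6 = False works.
Check each clause:
  1. (y3 | ~y1) — y3 is true.
  2. (y3 | y5 | ~y4) — y3 is true.
  3. (~y6 | ~y3 | y5) — ~y6 is true.
  4. (y6 | ~y4) — ~y4 is true.
  5. (y3 | ~y6) — ~y6 is true.
  6. (~y3 | ~y4) — ~y4 is true.
  7. (y3 | y4 | y5) — y3 is true.
  8. (y1 | y6) — y1 is true.
  9. (y5 | y6 | y4) — y5 is true.
  10. (~y3 | ~y5 | ~y6) — ~y6 is true.
  11. (~y1 | ~y2 | ~y5) — ~y2 is true.
  12. (y1 | ~y4) — y1 is true.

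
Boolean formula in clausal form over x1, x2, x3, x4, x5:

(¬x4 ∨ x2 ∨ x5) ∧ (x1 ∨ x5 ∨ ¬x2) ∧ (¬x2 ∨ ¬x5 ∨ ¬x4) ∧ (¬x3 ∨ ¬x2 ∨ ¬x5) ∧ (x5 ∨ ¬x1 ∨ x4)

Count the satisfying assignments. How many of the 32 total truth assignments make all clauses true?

14

Case analysis on x5 and x2:
  x5=T, x2=T: remaining (x1,x3,x4) ∈ {(F,F,F); (T,F,F)} — 2.
  x5=T, x2=F: x1, x3, x4 free → 2^3 = 8.
  x5=F, x2=T: remaining (x1,x3,x4) ∈ {(T,F,T); (T,T,T)} — 2.
  x5=F, x2=F: remaining (x1,x3,x4) ∈ {(F,F,F); (F,T,F)} — 2.
Total: 2 + 8 + 2 + 2 = 14.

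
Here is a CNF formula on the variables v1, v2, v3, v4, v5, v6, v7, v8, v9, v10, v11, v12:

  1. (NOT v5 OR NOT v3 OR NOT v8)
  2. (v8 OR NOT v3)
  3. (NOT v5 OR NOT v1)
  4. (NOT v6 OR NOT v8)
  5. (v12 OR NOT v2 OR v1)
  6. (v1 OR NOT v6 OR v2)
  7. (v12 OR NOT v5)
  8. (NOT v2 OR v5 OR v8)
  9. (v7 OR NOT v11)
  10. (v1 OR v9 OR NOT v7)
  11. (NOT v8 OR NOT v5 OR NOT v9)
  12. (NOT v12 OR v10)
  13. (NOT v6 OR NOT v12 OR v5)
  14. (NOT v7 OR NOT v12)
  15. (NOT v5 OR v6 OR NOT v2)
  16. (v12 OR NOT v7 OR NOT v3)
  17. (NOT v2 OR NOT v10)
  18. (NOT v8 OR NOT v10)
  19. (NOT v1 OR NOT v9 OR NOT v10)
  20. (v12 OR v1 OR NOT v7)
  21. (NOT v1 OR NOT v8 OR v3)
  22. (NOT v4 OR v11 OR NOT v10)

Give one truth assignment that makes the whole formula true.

v1 = T, v2 = F, v3 = T, v4 = F, v5 = F, v6 = F, v7 = F, v8 = T, v9 = F, v10 = F, v11 = F, v12 = F

v4 occurs only negated in the remaining clauses — set v4 = False.
Branch on v1: take v1 = True.
  then v5 is forced to False.
Branch on v2: take v2 = False.
Set v3 = True and propagate.
  then v8 is forced to True.
  then v6 is forced to False.
  then v10 is forced to False.
  then v12 is forced to False.
  then v7 is forced to False.
  then v11 is forced to False.
v9 is now unconstrained; take v9 = False.
Every clause has at least one true literal under this assignment.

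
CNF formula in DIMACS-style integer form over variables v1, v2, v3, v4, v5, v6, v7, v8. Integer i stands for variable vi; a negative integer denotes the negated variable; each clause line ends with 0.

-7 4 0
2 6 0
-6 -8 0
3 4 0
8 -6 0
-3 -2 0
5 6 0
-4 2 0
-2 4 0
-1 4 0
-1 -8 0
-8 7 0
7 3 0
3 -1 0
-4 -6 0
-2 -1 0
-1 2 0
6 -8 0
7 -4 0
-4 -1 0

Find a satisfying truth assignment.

v1=False, v2=True, v3=False, v4=True, v5=True, v6=False, v7=True, v8=False

Pure literal: v1 appears only negated; assign v1 = False.
Pure literal: v5 appears only positively; assign v5 = True.
Try v2 = True.
  then v3 is forced to False.
  then v4 is forced to True.
  then v7 is forced to True.
  then v6 is forced to False.
  then v8 is forced to False.
Every clause has at least one true literal under this assignment.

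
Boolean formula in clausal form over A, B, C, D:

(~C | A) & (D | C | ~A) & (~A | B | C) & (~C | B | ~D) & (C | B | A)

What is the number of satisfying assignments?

Satisfying assignments:
  A=F B=T C=F D=F
  A=F B=T C=F D=T
  A=T B=F C=T D=F
  A=T B=T C=F D=T
  A=T B=T C=T D=F
  A=T B=T C=T D=T
Count: 6.

6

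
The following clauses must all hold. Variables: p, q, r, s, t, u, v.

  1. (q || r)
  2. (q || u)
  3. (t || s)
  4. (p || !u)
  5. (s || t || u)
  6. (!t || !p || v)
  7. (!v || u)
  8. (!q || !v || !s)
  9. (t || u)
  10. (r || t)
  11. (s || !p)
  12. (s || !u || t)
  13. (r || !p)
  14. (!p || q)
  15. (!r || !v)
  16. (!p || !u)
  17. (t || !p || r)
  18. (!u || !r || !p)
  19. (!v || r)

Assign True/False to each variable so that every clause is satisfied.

p = 0, q = 1, r = 1, s = 0, t = 1, u = 0, v = 0

Try p = False.
  then u is forced to False.
  then q is forced to True.
  then v is forced to False.
  then t is forced to True.
r, s are now unconstrained; take r = True, s = False.
Every clause has at least one true literal under this assignment.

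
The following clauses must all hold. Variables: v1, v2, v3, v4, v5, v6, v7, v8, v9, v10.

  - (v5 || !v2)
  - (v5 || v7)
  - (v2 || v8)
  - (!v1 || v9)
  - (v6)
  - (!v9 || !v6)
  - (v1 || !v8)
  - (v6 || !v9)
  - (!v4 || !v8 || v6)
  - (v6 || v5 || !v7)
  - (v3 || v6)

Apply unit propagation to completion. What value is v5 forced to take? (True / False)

(v6) stands alone — v6 = True.
In (!v6 || !v9), !v6 is now false; !v9 must hold, so v9 = False.
In (!v1 || v9), v9 is now false; !v1 must hold, so v1 = False.
(v1 || !v8) with v1 = False leaves only !v8, so v8 = False.
(v2 || v8): since v8 = False, the clause reduces to (v2). v2 = True.
In (!v2 || v5), !v2 is now false; v5 must hold, so v5 = True.

True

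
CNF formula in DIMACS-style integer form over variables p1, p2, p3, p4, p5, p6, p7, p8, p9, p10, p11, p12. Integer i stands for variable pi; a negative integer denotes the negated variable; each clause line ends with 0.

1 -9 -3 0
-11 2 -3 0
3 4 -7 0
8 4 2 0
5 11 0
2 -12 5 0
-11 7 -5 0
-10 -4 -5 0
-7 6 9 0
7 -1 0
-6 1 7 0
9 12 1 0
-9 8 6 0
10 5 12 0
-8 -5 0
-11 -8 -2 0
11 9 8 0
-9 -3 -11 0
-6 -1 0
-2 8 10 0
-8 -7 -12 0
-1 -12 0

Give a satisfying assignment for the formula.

p1=False, p2=True, p3=True, p4=False, p5=False, p6=True, p7=True, p8=False, p9=False, p10=True, p11=True, p12=True

Check each clause:
  1. (!p9 || p1 || !p3) — !p9 is true.
  2. (!p11 || !p3 || p2) — p2 is true.
  3. (!p7 || p4 || p3) — p3 is true.
  4. (p8 || p4 || p2) — p2 is true.
  5. (p11 || p5) — p11 is true.
  6. (p2 || p5 || !p12) — p2 is true.
  7. (!p11 || p7 || !p5) — !p5 is true.
  8. (!p10 || !p5 || !p4) — !p5 is true.
  9. (p9 || p6 || !p7) — p6 is true.
  10. (p7 || !p1) — !p1 is true.
  11. (!p6 || p1 || p7) — p7 is true.
  12. (p12 || p1 || p9) — p12 is true.
  13. (p6 || !p9 || p8) — p6 is true.
  14. (p5 || p12 || p10) — p10 is true.
  15. (!p8 || !p5) — !p8 is true.
  16. (!p8 || !p2 || !p11) — !p8 is true.
  17. (p11 || p8 || p9) — p11 is true.
  18. (!p9 || !p11 || !p3) — !p9 is true.
  19. (!p1 || !p6) — !p1 is true.
  20. (p10 || !p2 || p8) — p10 is true.
  21. (!p7 || !p12 || !p8) — !p8 is true.
  22. (!p1 || !p12) — !p1 is true.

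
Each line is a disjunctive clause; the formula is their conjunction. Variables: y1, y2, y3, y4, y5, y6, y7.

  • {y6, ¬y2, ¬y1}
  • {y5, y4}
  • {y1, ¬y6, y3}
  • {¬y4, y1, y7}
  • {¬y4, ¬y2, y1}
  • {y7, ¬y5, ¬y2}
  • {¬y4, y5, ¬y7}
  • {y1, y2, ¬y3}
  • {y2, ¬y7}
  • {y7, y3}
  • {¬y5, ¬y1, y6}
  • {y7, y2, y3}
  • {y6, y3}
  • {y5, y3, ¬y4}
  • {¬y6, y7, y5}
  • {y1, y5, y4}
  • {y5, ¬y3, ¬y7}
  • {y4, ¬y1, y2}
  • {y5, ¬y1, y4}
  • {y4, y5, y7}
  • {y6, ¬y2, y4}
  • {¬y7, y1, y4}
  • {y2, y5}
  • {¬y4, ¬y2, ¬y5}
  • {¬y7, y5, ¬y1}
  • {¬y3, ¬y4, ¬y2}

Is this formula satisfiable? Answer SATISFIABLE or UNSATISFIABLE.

SATISFIABLE

Try y1 = True.
For the remaining variables, y2 = False, y3 = True, y4 = True, y5 = True, y6 = True, y7 = False works.
So y1=T, y2=F, y3=T, y4=T, y5=T, y6=T, y7=F is a satisfying assignment.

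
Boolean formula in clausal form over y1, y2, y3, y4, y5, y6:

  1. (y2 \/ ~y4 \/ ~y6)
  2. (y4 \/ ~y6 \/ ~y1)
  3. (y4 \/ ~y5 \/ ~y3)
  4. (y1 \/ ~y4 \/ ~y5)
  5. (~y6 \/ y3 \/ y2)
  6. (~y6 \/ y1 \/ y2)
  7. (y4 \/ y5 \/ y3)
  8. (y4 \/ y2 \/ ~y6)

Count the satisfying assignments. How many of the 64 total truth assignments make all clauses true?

28

Case analysis on y4 and y6:
  y4=T, y6=T: y3 free; 3 ways for (y1,y2,y5) × 2^1 = 6.
  y4=T, y6=F: y2, y3 free; 3 ways for (y1,y5) × 2^2 = 12.
  y4=F, y6=T: remaining (y1,y2,y3,y5) ∈ {(F,T,F,T); (F,T,T,F)} — 2.
  y4=F, y6=F: y1, y2 free; 2 ways for (y3,y5) × 2^2 = 8.
Total: 6 + 12 + 2 + 8 = 28.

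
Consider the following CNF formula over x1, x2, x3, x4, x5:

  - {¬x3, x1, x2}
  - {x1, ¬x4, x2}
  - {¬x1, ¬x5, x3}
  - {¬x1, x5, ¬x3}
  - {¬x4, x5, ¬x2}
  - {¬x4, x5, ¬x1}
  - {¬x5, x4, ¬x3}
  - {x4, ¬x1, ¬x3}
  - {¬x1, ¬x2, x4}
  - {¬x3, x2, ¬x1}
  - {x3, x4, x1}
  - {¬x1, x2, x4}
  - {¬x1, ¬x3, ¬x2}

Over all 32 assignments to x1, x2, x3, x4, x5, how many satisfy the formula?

Satisfying assignments:
  x1=F x2=T x3=F x4=T x5=T
  x1=F x2=T x3=T x4=F x5=F
  x1=F x2=T x3=T x4=T x5=T
That's 3 in total.

3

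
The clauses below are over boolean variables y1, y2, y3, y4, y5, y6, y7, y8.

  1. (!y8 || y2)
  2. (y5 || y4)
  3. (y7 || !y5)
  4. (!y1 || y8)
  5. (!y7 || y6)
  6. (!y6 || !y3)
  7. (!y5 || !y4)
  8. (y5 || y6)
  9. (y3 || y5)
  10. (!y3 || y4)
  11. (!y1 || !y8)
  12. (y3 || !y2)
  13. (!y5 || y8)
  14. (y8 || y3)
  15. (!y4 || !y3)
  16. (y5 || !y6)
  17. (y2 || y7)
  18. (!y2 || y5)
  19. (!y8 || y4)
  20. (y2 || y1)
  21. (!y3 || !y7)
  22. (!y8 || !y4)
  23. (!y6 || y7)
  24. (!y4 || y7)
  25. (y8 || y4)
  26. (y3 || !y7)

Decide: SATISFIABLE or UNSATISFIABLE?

UNSATISFIABLE

y3 = True:
  propagation gives y6=False, y7=False, y5=False; an empty clause results — contradiction.
y3 = False:
  propagation gives y5=True, y7=True; an empty clause results — contradiction.
Every branch closes, so no satisfying assignment exists.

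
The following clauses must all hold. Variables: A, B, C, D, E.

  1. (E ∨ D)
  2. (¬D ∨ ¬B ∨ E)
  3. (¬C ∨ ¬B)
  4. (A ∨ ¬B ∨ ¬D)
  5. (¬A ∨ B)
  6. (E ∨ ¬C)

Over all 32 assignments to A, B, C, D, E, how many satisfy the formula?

8

The models are:
  A=F B=F C=F D=F E=T
  A=F B=F C=F D=T E=F
  A=F B=F C=F D=T E=T
  A=F B=F C=T D=F E=T
  A=F B=F C=T D=T E=T
  A=F B=T C=F D=F E=T
  A=T B=T C=F D=F E=T
  A=T B=T C=F D=T E=T
That's 8 in total.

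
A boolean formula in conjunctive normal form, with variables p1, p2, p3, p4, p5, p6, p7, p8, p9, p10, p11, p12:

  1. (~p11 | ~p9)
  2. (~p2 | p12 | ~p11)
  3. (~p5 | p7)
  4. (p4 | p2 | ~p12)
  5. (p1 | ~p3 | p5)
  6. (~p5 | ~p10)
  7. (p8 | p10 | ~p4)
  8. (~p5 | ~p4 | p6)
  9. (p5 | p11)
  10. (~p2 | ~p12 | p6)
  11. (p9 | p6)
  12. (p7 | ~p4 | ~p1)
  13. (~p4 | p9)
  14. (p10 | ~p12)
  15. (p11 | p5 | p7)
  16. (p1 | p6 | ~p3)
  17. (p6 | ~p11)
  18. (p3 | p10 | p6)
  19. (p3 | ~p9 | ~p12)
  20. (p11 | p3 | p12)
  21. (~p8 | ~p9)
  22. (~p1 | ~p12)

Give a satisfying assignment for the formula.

Pure literal: p6 appears only positively; assign p6 = True.
Set p1 = True and propagate.
  then p12 is forced to False.
For the remaining variables, p2 = False, p3 = True, p4 = False, p5 = False, p7 = False, p8 = True, p9 = False, p10 = True, p11 = True works.

p1 = T  p2 = F  p3 = T  p4 = F  p5 = F  p6 = T  p7 = F  p8 = T  p9 = F  p10 = T  p11 = T  p12 = F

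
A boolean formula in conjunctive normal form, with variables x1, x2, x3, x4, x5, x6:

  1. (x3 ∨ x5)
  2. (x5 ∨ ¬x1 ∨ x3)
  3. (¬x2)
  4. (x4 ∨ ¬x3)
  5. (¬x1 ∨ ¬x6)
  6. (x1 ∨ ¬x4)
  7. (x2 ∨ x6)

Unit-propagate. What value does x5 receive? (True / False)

True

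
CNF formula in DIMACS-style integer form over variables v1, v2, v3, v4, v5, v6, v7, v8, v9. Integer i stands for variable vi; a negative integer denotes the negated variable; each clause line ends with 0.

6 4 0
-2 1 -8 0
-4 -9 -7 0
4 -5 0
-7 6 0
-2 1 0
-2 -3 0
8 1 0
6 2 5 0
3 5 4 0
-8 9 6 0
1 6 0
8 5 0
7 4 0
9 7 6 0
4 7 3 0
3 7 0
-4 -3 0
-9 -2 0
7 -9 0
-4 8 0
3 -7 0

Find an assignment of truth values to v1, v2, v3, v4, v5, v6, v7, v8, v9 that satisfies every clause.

Pure literal: v1 appears only positively; assign v1 = True.
v6 occurs only positively in the remaining clauses — set v6 = True.
Set v2 = False and propagate.
The remaining clauses are satisfied by v3 = True, v4 = False, v5 = False, v7 = True, v8 = True, v9 = True.
Every clause has at least one true literal under this assignment.

v1=1, v2=0, v3=1, v4=0, v5=0, v6=1, v7=1, v8=1, v9=1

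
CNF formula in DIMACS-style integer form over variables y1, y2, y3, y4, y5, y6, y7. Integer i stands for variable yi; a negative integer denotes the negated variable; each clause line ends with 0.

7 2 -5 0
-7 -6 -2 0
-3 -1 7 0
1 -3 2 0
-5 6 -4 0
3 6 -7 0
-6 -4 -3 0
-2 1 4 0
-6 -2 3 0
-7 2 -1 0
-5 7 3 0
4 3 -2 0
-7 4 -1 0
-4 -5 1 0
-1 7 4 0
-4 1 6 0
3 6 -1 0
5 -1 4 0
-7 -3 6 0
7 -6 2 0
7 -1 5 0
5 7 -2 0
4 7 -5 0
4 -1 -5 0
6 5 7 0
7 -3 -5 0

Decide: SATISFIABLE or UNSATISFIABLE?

SATISFIABLE

Set y1 = False and propagate.
Set y2 = False and propagate.
  then y3 is forced to False.
The remaining clauses are satisfied by y4 = True, y5 = False, y6 = True, y7 = True.
Every clause has at least one true literal under this assignment.
So y1=F, y2=F, y3=F, y4=T, y5=F, y6=T, y7=T is a satisfying assignment.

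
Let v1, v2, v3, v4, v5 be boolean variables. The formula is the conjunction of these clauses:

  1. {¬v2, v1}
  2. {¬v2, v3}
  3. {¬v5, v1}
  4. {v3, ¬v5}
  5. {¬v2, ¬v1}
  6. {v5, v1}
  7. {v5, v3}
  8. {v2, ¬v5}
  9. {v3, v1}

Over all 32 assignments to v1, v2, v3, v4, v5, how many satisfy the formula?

2

Satisfying assignments:
  v1=T v2=F v3=T v4=F v5=F
  v1=T v2=F v3=T v4=T v5=F
That's 2 in total.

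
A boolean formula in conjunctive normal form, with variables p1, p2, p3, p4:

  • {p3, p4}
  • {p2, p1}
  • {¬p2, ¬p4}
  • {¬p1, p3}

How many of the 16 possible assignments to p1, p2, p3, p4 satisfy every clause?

4

Satisfying assignments:
  p1=F p2=T p3=T p4=F
  p1=T p2=F p3=T p4=F
  p1=T p2=F p3=T p4=T
  p1=T p2=T p3=T p4=F
That's 4 in total.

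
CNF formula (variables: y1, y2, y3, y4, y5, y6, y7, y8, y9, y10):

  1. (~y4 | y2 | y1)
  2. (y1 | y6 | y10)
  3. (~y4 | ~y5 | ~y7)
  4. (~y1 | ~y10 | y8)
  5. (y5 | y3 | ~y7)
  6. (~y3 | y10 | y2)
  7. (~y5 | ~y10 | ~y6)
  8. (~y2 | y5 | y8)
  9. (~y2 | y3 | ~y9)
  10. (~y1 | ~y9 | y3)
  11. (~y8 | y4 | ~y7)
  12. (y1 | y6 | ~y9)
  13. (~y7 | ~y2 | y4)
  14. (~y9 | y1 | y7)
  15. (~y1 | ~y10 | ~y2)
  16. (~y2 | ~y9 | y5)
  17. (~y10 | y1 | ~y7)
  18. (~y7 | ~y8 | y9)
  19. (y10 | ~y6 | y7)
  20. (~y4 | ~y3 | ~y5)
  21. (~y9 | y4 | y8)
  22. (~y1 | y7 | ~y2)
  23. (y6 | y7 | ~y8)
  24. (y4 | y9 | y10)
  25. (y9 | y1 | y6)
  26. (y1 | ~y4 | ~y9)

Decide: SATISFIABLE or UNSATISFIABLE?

SATISFIABLE

Branch on y1: take y1 = True.
For the remaining variables, y2 = False, y3 = False, y4 = True, y5 = False, y6 = True, y7 = False, y8 = True, y9 = False, y10 = True works.
So y1=1, y2=0, y3=0, y4=1, y5=0, y6=1, y7=0, y8=1, y9=0, y10=1 is a satisfying assignment.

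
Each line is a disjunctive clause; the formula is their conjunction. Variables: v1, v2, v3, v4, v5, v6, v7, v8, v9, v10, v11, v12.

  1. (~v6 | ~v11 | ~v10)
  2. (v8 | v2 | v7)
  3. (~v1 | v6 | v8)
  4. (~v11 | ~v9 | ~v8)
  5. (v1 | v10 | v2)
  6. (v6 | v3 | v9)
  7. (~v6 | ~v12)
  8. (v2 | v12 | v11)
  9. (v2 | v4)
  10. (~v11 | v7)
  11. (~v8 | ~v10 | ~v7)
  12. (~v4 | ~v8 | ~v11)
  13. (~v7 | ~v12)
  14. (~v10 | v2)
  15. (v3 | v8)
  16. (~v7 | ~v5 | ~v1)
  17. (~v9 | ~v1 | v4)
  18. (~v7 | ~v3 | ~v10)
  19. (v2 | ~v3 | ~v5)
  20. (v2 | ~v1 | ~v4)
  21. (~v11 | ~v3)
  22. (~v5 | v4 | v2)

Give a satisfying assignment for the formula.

v1=0, v2=1, v3=1, v4=0, v5=1, v6=1, v7=0, v8=1, v9=1, v10=0, v11=0, v12=0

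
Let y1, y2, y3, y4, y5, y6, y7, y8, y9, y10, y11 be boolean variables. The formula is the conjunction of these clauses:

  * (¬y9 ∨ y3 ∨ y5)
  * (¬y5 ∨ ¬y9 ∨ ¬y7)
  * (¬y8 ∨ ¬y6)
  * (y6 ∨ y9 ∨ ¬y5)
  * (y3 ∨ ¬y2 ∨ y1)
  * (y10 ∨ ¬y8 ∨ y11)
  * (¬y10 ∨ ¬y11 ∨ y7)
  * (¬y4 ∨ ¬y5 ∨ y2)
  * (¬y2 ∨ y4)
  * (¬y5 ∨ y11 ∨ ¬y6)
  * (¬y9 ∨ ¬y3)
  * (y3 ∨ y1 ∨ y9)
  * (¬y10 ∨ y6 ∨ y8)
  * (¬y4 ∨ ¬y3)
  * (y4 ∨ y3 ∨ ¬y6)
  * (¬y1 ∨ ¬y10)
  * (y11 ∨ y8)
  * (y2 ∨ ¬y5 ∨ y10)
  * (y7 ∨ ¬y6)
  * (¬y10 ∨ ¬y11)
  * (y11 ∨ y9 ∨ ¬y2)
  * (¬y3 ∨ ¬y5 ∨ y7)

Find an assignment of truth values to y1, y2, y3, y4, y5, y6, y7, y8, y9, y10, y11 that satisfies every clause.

y1=T, y2=F, y3=F, y4=T, y5=F, y6=F, y7=T, y8=F, y9=F, y10=F, y11=T

Try y1 = True.
  then y10 is forced to False.
Branch on y2: take y2 = False.
  then y5 is forced to False.
Branch on y3: take y3 = False.
  then y9 is forced to False.
For the remaining variables, y4 = True, y6 = False, y7 = True, y8 = False, y11 = True works.
Every clause has at least one true literal under this assignment.
Check each clause:
  1. (y3 ∨ y5 ∨ ¬y9) — ¬y9 is true.
  2. (¬y9 ∨ ¬y7 ∨ ¬y5) — ¬y5 is true.
  3. (¬y6 ∨ ¬y8) — ¬y8 is true.
  4. (y6 ∨ y9 ∨ ¬y5) — ¬y5 is true.
  5. (¬y2 ∨ y3 ∨ y1) — y1 is true.
  6. (y10 ∨ ¬y8 ∨ y11) — ¬y8 is true.
  7. (¬y11 ∨ ¬y10 ∨ y7) — ¬y10 is true.
  8. (¬y5 ∨ y2 ∨ ¬y4) — ¬y5 is true.
  9. (y4 ∨ ¬y2) — y4 is true.
  10. (¬y5 ∨ y11 ∨ ¬y6) — ¬y6 is true.
  11. (¬y3 ∨ ¬y9) — ¬y3 is true.
  12. (y1 ∨ y9 ∨ y3) — y1 is true.
  13. (y6 ∨ y8 ∨ ¬y10) — ¬y10 is true.
  14. (¬y3 ∨ ¬y4) — ¬y3 is true.
  15. (y4 ∨ ¬y6 ∨ y3) — ¬y6 is true.
  16. (¬y1 ∨ ¬y10) — ¬y10 is true.
  17. (y11 ∨ y8) — y11 is true.
  18. (y10 ∨ y2 ∨ ¬y5) — ¬y5 is true.
  19. (¬y6 ∨ y7) — ¬y6 is true.
  20. (¬y11 ∨ ¬y10) — ¬y10 is true.
  21. (¬y2 ∨ y9 ∨ y11) — y11 is true.
  22. (y7 ∨ ¬y3 ∨ ¬y5) — ¬y5 is true.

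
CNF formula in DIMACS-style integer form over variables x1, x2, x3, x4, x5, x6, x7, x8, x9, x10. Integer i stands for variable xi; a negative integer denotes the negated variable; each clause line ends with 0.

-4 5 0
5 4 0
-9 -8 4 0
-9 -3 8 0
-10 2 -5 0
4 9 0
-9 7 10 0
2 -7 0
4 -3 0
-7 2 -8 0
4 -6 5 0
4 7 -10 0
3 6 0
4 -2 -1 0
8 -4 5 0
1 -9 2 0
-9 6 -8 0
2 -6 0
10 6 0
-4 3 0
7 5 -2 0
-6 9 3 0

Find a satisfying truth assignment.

Branch on x1: take x1 = True.
Try x2 = True.
  then x4 is forced to True.
  then x5 is forced to True.
  then x3 is forced to True.
Branch on x6: take x6 = True.
For the remaining variables, x7 = True, x8 = False, x9 = False, x10 = False works.
Check each clause:
  1. (x5 ∨ ¬x4) — x5 is true.
  2. (x4 ∨ x5) — x4 is true.
  3. (¬x8 ∨ x4 ∨ ¬x9) — ¬x8 is true.
  4. (¬x3 ∨ x8 ∨ ¬x9) — ¬x9 is true.
  5. (¬x10 ∨ ¬x5 ∨ x2) — x2 is true.
  6. (x4 ∨ x9) — x4 is true.
  7. (¬x9 ∨ x7 ∨ x10) — ¬x9 is true.
  8. (¬x7 ∨ x2) — x2 is true.
  9. (¬x3 ∨ x4) — x4 is true.
  10. (x2 ∨ ¬x8 ∨ ¬x7) — ¬x8 is true.
  11. (x5 ∨ ¬x6 ∨ x4) — x4 is true.
  12. (x7 ∨ x4 ∨ ¬x10) — x4 is true.
  13. (x6 ∨ x3) — x3 is true.
  14. (¬x1 ∨ ¬x2 ∨ x4) — x4 is true.
  15. (x5 ∨ x8 ∨ ¬x4) — x5 is true.
  16. (x2 ∨ ¬x9 ∨ x1) — x1 is true.
  17. (¬x9 ∨ ¬x8 ∨ x6) — ¬x8 is true.
  18. (¬x6 ∨ x2) — x2 is true.
  19. (x6 ∨ x10) — x6 is true.
  20. (¬x4 ∨ x3) — x3 is true.
  21. (x7 ∨ x5 ∨ ¬x2) — x5 is true.
  22. (¬x6 ∨ x3 ∨ x9) — x3 is true.

x1=1, x2=1, x3=1, x4=1, x5=1, x6=1, x7=1, x8=0, x9=0, x10=0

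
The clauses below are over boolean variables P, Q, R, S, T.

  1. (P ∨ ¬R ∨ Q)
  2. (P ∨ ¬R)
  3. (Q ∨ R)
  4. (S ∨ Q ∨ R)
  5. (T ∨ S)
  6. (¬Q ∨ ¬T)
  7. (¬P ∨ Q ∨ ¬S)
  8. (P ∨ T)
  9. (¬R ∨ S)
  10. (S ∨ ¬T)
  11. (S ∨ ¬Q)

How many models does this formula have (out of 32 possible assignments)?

2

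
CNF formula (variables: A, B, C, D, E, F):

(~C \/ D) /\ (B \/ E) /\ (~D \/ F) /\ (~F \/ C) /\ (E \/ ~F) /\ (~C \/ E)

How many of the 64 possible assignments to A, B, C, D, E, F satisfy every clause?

10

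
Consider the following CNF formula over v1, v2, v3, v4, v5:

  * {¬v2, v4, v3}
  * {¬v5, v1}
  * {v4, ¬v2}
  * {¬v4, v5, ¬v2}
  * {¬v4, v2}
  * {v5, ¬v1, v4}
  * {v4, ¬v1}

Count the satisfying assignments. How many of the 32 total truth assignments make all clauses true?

4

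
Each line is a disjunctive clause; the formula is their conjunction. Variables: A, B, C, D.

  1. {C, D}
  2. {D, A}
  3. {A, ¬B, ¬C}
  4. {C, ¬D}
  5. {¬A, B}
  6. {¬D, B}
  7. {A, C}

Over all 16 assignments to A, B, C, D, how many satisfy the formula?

The models are:
  A=T B=T C=T D=F
  A=T B=T C=T D=T
That's 2 in total.

2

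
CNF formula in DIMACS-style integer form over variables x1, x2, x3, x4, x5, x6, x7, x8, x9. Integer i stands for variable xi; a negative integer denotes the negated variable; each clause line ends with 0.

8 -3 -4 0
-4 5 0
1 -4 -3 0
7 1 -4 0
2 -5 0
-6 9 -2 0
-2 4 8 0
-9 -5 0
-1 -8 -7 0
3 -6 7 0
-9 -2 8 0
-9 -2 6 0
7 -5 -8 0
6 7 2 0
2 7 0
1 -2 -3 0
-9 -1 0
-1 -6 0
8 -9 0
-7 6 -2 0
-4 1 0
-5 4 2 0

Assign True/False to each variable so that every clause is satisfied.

x1 = F, x2 = F, x3 = T, x4 = F, x5 = F, x6 = F, x7 = T, x8 = T, x9 = T

Check each clause:
  1. (NOT x4 OR NOT x3 OR x8) — x8 is true.
  2. (NOT x4 OR x5) — NOT x4 is true.
  3. (NOT x3 OR x1 OR NOT x4) — NOT x4 is true.
  4. (x1 OR x7 OR NOT x4) — NOT x4 is true.
  5. (NOT x5 OR x2) — NOT x5 is true.
  6. (x9 OR NOT x2 OR NOT x6) — x9 is true.
  7. (x8 OR NOT x2 OR x4) — x8 is true.
  8. (NOT x5 OR NOT x9) — NOT x5 is true.
  9. (NOT x7 OR NOT x1 OR NOT x8) — NOT x1 is true.
  10. (x7 OR x3 OR NOT x6) — NOT x6 is true.
  11. (x8 OR NOT x9 OR NOT x2) — x8 is true.
  12. (NOT x2 OR x6 OR NOT x9) — NOT x2 is true.
  13. (NOT x5 OR x7 OR NOT x8) — NOT x5 is true.
  14. (x6 OR x2 OR x7) — x7 is true.
  15. (x2 OR x7) — x7 is true.
  16. (NOT x3 OR x1 OR NOT x2) — NOT x2 is true.
  17. (NOT x1 OR NOT x9) — NOT x1 is true.
  18. (NOT x1 OR NOT x6) — NOT x6 is true.
  19. (x8 OR NOT x9) — x8 is true.
  20. (NOT x7 OR x6 OR NOT x2) — NOT x2 is true.
  21. (NOT x4 OR x1) — NOT x4 is true.
  22. (x4 OR NOT x5 OR x2) — NOT x5 is true.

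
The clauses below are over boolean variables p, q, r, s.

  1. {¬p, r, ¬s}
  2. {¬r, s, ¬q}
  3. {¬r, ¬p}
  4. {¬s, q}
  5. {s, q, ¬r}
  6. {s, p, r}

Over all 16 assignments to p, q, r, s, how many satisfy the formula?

Satisfying assignments:
  p=0 q=1 r=0 s=1
  p=0 q=1 r=1 s=1
  p=1 q=0 r=0 s=0
  p=1 q=1 r=0 s=0
Count: 4.

4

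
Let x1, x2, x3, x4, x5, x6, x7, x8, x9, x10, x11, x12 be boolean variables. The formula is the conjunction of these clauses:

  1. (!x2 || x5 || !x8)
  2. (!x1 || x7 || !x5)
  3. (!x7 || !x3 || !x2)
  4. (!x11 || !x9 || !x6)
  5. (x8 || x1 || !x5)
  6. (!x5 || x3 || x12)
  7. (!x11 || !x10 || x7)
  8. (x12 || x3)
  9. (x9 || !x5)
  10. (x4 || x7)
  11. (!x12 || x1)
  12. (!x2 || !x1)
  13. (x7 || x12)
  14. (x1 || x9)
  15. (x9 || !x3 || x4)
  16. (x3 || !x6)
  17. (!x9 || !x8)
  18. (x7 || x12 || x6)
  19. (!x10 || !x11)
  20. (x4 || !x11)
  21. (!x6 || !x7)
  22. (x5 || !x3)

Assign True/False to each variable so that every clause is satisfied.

x1 = True, x2 = False, x3 = False, x4 = True, x5 = False, x6 = False, x7 = False, x8 = False, x9 = True, x10 = True, x11 = False, x12 = True

Check each clause:
  1. (x5 || !x2 || !x8) — !x8 is true.
  2. (!x5 || !x1 || x7) — !x5 is true.
  3. (!x3 || !x2 || !x7) — !x7 is true.
  4. (!x9 || !x6 || !x11) — !x6 is true.
  5. (x8 || x1 || !x5) — x1 is true.
  6. (x12 || x3 || !x5) — !x5 is true.
  7. (!x10 || !x11 || x7) — !x11 is true.
  8. (x3 || x12) — x12 is true.
  9. (x9 || !x5) — x9 is true.
  10. (x7 || x4) — x4 is true.
  11. (x1 || !x12) — x1 is true.
  12. (!x2 || !x1) — !x2 is true.
  13. (x7 || x12) — x12 is true.
  14. (x1 || x9) — x9 is true.
  15. (x4 || !x3 || x9) — x9 is true.
  16. (x3 || !x6) — !x6 is true.
  17. (!x9 || !x8) — !x8 is true.
  18. (x12 || x7 || x6) — x12 is true.
  19. (!x10 || !x11) — !x11 is true.
  20. (!x11 || x4) — x4 is true.
  21. (!x6 || !x7) — !x7 is true.
  22. (x5 || !x3) — !x3 is true.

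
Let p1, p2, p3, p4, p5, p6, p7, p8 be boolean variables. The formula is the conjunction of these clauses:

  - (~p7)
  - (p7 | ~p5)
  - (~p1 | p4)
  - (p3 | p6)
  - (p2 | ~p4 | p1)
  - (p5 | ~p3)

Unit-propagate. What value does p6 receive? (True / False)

True

(~p7) is a unit clause: p7 = False.
From (~p5 | p7) and p7 = False: p5 = False.
(p5 | ~p3): since p5 = False, the clause reduces to (~p3). p3 = False.
(p6 | p3) with p3 = False leaves only p6, so p6 = True.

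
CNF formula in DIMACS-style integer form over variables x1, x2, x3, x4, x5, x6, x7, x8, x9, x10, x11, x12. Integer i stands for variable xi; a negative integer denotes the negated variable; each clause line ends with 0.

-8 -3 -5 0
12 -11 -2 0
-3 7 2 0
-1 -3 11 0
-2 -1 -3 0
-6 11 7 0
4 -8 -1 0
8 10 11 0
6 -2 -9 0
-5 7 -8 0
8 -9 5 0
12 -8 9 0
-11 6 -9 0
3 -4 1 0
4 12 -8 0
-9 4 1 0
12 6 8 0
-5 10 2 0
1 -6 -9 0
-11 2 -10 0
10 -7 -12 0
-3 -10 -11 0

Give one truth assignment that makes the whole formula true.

x1=F, x2=T, x3=T, x4=T, x5=F, x6=T, x7=F, x8=T, x9=F, x10=F, x11=T, x12=T

Check each clause:
  1. (!x3 || !x5 || !x8) — !x5 is true.
  2. (!x11 || x12 || !x2) — x12 is true.
  3. (x7 || !x3 || x2) — x2 is true.
  4. (!x1 || x11 || !x3) — x11 is true.
  5. (!x2 || !x1 || !x3) — !x1 is true.
  6. (!x6 || x11 || x7) — x11 is true.
  7. (x4 || !x1 || !x8) — x4 is true.
  8. (x8 || x11 || x10) — x8 is true.
  9. (!x9 || x6 || !x2) — !x9 is true.
  10. (x7 || !x5 || !x8) — !x5 is true.
  11. (!x9 || x8 || x5) — x8 is true.
  12. (x9 || !x8 || x12) — x12 is true.
  13. (x6 || !x11 || !x9) — x6 is true.
  14. (x1 || !x4 || x3) — x3 is true.
  15. (!x8 || x4 || x12) — x12 is true.
  16. (x4 || x1 || !x9) — x4 is true.
  17. (x12 || x8 || x6) — x8 is true.
  18. (x2 || x10 || !x5) — x2 is true.
  19. (!x6 || !x9 || x1) — !x9 is true.
  20. (!x10 || !x11 || x2) — x2 is true.
  21. (!x7 || x10 || !x12) — !x7 is true.
  22. (!x11 || !x3 || !x10) — !x10 is true.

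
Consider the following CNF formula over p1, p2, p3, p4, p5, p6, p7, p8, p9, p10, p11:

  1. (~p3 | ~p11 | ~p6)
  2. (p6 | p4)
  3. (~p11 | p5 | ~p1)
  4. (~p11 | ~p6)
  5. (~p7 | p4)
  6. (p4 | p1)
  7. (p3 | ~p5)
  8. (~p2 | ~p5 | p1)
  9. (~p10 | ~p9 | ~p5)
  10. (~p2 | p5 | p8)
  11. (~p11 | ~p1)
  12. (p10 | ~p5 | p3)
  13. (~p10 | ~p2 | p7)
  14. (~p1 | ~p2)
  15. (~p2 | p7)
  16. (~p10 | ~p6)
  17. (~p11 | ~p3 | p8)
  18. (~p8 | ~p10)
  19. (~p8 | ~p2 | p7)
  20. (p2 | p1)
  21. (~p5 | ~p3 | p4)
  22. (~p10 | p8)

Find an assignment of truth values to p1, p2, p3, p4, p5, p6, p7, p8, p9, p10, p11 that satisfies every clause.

p4 occurs only positively in the remaining clauses — set p4 = True.
Pure literal: p11 appears only negated; assign p11 = False.
Branch on p1: take p1 = True.
  then p2 is forced to False.
Try p3 = True.
For the remaining variables, p5 = True, p6 = True, p7 = True, p8 = True, p9 = True, p10 = False works.
Every clause has at least one true literal under this assignment.

p1=1, p2=0, p3=1, p4=1, p5=1, p6=1, p7=1, p8=1, p9=1, p10=0, p11=0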